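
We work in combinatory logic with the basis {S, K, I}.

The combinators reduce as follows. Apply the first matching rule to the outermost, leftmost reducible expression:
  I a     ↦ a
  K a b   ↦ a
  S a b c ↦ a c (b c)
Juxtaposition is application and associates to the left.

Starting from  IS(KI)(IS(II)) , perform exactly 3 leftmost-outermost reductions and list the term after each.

  start: IS(KI)(IS(II))
  step 1: S(KI)(IS(II))
  step 2: S(KI)(S(II))
  step 3: S(KI)(SI)

Answer: after 3 steps: S(KI)(SI)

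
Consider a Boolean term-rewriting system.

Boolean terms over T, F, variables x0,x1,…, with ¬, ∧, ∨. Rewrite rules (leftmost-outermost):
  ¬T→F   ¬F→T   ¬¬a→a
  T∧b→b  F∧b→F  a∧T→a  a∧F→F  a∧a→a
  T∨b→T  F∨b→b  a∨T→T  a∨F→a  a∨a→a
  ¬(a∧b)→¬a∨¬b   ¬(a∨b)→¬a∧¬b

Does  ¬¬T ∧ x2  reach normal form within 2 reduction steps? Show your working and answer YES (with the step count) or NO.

  start: ¬¬T ∧ x2
  [1] T ∧ x2
  [2] x2

Answer: YES — reaches normal form x2 in 2 ≤ 2 steps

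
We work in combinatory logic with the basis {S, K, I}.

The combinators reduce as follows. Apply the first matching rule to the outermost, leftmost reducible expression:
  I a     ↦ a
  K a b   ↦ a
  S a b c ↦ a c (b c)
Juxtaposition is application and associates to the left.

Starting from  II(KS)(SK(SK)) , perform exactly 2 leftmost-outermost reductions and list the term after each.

Answer: after 2 steps: KS(SK(SK))

Reduction:
  start: II(KS)(SK(SK))
  →1  I(KS)(SK(SK))
  →2  KS(SK(SK))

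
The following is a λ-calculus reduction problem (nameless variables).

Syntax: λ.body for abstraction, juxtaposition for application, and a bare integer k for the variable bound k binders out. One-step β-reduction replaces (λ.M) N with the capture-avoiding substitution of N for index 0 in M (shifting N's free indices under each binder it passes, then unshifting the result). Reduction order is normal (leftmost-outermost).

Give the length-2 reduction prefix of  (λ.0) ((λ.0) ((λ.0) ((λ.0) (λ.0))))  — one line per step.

Answer: after 2 steps: (λ.0) ((λ.0) (λ.0))

Reduction:
  start: (λ.0) ((λ.0) ((λ.0) ((λ.0) (λ.0))))
  →1  (λ.0) ((λ.0) ((λ.0) (λ.0)))
  →2  (λ.0) ((λ.0) (λ.0))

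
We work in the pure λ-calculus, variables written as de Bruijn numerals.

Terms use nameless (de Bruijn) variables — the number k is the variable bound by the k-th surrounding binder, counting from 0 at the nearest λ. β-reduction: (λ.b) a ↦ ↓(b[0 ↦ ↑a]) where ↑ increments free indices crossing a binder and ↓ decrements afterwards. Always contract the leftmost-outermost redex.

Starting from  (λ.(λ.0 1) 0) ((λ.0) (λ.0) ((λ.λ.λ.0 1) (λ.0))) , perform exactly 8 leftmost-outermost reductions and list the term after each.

Answer: after 8 steps: λ.0 ((λ.λ.λ.0 1) (λ.0))

Working:
  start: (λ.(λ.0 1) 0) ((λ.0) (λ.0) ((λ.λ.λ.0 1) (λ.0)))
  [1] (λ.0 ((λ.0) (λ.0) ((λ.λ.λ.0 1) (λ.0)))) ((λ.0) (λ.0) ((λ.λ.λ.0 1) (λ.0)))
  [2] (λ.0) (λ.0) ((λ.λ.λ.0 1) (λ.0)) ((λ.0) (λ.0) ((λ.λ.λ.0 1) (λ.0)))
  [3] (λ.0) ((λ.λ.λ.0 1) (λ.0)) ((λ.0) (λ.0) ((λ.λ.λ.0 1) (λ.0)))
  [4] (λ.λ.λ.0 1) (λ.0) ((λ.0) (λ.0) ((λ.λ.λ.0 1) (λ.0)))
  [5] (λ.λ.0 1) ((λ.0) (λ.0) ((λ.λ.λ.0 1) (λ.0)))
  [6] λ.0 ((λ.0) (λ.0) ((λ.λ.λ.0 1) (λ.0)))
  [7] λ.0 ((λ.0) ((λ.λ.λ.0 1) (λ.0)))
  [8] λ.0 ((λ.λ.λ.0 1) (λ.0))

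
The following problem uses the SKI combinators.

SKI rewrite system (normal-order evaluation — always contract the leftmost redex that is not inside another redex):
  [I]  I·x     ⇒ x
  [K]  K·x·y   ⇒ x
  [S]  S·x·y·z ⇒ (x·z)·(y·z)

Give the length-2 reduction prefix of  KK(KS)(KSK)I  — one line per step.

  start: KK(KS)(KSK)I
  →1  K(KSK)I
  →2  KSK

Answer: after 2 steps: KSK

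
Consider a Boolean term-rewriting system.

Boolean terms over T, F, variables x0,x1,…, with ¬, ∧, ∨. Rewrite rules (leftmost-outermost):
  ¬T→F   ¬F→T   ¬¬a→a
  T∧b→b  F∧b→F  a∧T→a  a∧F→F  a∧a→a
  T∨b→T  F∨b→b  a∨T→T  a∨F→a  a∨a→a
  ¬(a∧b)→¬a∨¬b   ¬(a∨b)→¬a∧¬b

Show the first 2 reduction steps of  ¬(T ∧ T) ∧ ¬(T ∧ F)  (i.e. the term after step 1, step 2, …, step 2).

  start: ¬(T ∧ T) ∧ ¬(T ∧ F)
  [1] (¬T ∨ ¬T) ∧ ¬(T ∧ F)
  [2] ¬T ∧ ¬(T ∧ F)

Answer: after 2 steps: ¬T ∧ ¬(T ∧ F)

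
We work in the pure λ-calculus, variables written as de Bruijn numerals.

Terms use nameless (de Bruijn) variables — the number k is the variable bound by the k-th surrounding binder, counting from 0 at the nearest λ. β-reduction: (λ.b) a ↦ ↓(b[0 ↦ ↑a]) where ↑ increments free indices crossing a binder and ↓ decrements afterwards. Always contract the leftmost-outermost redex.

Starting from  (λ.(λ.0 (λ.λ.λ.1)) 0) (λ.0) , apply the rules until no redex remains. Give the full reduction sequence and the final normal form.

Answer: normal form = λ.λ.λ.1  (in 3 steps)

Working:
  start: (λ.(λ.0 (λ.λ.λ.1)) 0) (λ.0)
  [1] (λ.0 (λ.λ.λ.1)) (λ.0)
  [2] (λ.0) (λ.λ.λ.1)
  [3] λ.λ.λ.1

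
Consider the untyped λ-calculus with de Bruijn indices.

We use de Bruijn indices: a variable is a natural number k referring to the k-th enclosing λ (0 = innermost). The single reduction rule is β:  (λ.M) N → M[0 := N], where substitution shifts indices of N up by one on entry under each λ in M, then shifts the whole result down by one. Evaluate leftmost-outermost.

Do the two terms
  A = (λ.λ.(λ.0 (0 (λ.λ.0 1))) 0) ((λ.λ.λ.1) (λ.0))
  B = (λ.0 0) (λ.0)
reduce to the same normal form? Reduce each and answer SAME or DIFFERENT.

Answer: DIFFERENT — A ⇓ λ.0 (0 (λ.λ.0 1)), B ⇓ λ.0

Derivation:
Term A:
  start: (λ.λ.(λ.0 (0 (λ.λ.0 1))) 0) ((λ.λ.λ.1) (λ.0))
  step 1: λ.(λ.0 (0 (λ.λ.0 1))) 0
  step 2: λ.0 (0 (λ.λ.0 1))

Term B:
  start: (λ.0 0) (λ.0)
  step 1: (λ.0) (λ.0)
  step 2: λ.0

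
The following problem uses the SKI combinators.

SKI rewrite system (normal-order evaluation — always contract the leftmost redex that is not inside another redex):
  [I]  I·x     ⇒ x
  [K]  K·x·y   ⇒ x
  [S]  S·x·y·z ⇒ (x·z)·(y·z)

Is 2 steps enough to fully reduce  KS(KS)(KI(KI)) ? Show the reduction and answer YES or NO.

Answer: YES — reaches normal form SI in 2 ≤ 2 steps

Derivation:
  start: KS(KS)(KI(KI))
  [1] S(KI(KI))
  [2] SI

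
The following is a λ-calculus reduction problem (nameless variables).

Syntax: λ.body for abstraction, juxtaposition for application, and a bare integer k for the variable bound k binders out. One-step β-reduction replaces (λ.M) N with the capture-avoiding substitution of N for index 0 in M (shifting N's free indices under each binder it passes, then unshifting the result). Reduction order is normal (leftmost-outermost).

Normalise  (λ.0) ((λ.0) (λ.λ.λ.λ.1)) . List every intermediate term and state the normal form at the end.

  start: (λ.0) ((λ.0) (λ.λ.λ.λ.1))
  step 1: (λ.0) (λ.λ.λ.λ.1)
  step 2: λ.λ.λ.λ.1

Answer: normal form = λ.λ.λ.λ.1  (in 2 steps)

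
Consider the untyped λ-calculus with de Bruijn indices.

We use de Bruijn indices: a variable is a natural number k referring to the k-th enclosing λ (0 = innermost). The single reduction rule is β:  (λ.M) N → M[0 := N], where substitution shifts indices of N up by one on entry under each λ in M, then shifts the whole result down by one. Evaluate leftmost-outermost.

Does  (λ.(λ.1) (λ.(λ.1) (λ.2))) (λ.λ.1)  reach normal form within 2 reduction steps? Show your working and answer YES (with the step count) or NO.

Answer: YES — reaches normal form λ.λ.1 in 2 ≤ 2 steps

Reduction:
  start: (λ.(λ.1) (λ.(λ.1) (λ.2))) (λ.λ.1)
  →1  (λ.λ.λ.1) (λ.(λ.1) (λ.λ.λ.1))
  →2  λ.λ.1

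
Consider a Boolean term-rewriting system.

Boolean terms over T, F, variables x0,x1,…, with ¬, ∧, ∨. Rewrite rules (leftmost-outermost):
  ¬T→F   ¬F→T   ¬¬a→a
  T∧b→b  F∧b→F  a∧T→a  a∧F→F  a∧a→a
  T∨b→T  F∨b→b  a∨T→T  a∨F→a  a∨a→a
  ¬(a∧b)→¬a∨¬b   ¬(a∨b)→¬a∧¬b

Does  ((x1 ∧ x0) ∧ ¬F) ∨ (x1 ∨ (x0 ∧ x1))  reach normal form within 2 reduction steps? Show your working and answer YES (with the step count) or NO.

  start: ((x1 ∧ x0) ∧ ¬F) ∨ (x1 ∨ (x0 ∧ x1))
  →1  ((x1 ∧ x0) ∧ T) ∨ (x1 ∨ (x0 ∧ x1))
  →2  (x1 ∧ x0) ∨ (x1 ∨ (x0 ∧ x1))

Answer: YES — reaches normal form (x1 ∧ x0) ∨ (x1 ∨ (x0 ∧ x1)) in 2 ≤ 2 steps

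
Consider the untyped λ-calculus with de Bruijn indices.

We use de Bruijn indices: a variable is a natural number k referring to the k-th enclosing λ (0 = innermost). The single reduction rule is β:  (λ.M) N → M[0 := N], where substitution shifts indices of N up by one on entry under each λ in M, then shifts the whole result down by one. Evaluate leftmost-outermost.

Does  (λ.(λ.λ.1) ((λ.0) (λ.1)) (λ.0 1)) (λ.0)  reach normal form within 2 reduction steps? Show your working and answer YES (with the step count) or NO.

  start: (λ.(λ.λ.1) ((λ.0) (λ.1)) (λ.0 1)) (λ.0)
  [1] (λ.λ.1) ((λ.0) (λ.λ.0)) (λ.0 (λ.0))
  [2] (λ.(λ.0) (λ.λ.0)) (λ.0 (λ.0))

Answer: NO — after 2 steps the term is (λ.(λ.0) (λ.λ.0)) (λ.0 (λ.0)), not yet normal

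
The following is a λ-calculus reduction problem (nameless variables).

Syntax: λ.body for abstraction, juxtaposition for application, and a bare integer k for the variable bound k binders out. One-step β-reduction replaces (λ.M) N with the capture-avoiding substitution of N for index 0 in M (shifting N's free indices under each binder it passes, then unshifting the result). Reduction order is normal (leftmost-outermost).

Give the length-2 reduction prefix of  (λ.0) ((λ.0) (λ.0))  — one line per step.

  start: (λ.0) ((λ.0) (λ.0))
  →1  (λ.0) (λ.0)
  →2  λ.0

Answer: after 2 steps: λ.0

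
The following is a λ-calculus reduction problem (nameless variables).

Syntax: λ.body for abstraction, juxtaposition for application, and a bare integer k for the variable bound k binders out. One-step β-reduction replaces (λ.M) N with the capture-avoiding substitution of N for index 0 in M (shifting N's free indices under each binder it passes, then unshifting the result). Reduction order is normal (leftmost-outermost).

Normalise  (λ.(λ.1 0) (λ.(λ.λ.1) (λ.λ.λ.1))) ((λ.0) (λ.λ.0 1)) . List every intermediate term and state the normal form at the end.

Answer: normal form = λ.0 (λ.λ.λ.λ.λ.1)  (in 5 steps)

Working:
  start: (λ.(λ.1 0) (λ.(λ.λ.1) (λ.λ.λ.1))) ((λ.0) (λ.λ.0 1))
  →1  (λ.(λ.0) (λ.λ.0 1) 0) (λ.(λ.λ.1) (λ.λ.λ.1))
  →2  (λ.0) (λ.λ.0 1) (λ.(λ.λ.1) (λ.λ.λ.1))
  →3  (λ.λ.0 1) (λ.(λ.λ.1) (λ.λ.λ.1))
  →4  λ.0 (λ.(λ.λ.1) (λ.λ.λ.1))
  →5  λ.0 (λ.λ.λ.λ.λ.1)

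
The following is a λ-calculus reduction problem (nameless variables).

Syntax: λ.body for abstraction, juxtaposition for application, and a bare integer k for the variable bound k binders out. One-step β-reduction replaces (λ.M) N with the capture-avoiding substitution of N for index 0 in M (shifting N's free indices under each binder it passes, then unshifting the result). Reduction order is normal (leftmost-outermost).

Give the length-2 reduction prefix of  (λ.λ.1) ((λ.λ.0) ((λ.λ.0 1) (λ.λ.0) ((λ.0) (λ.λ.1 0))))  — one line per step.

  start: (λ.λ.1) ((λ.λ.0) ((λ.λ.0 1) (λ.λ.0) ((λ.0) (λ.λ.1 0))))
  →1  λ.(λ.λ.0) ((λ.λ.0 1) (λ.λ.0) ((λ.0) (λ.λ.1 0)))
  →2  λ.λ.0

Answer: after 2 steps: λ.λ.0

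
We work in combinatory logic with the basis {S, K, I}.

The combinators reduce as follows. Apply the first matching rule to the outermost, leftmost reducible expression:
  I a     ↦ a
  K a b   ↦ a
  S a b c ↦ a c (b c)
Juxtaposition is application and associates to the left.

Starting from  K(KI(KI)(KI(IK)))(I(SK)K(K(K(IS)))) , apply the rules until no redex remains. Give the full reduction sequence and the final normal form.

  start: K(KI(KI)(KI(IK)))(I(SK)K(K(K(IS))))
  [1] KI(KI)(KI(IK))
  [2] I(KI(IK))
  [3] KI(IK)
  [4] I

Answer: normal form = I  (in 4 steps)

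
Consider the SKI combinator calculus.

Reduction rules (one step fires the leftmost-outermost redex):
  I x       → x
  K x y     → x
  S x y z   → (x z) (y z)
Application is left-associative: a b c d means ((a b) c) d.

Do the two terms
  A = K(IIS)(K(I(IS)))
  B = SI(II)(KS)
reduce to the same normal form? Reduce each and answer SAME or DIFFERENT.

Term A:
  start: K(IIS)(K(I(IS)))
  step 1: IIS
  step 2: IS
  step 3: S

Term B:
  start: SI(II)(KS)
  step 1: I(KS)(II(KS))
  step 2: KS(II(KS))
  step 3: S

Answer: SAME — A ⇓ S, B ⇓ S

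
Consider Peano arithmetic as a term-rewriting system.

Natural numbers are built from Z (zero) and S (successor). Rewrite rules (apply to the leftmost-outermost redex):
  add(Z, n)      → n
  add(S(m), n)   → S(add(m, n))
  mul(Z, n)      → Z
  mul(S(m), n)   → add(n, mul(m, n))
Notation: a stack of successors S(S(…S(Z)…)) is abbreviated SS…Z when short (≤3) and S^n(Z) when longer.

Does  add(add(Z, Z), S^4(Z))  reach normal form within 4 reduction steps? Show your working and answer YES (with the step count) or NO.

  start: add(add(Z, Z), S^4(Z))
  step 1: add(Z, S^4(Z))
  step 2: S^4(Z)

Answer: YES — reaches normal form S^4(Z) in 2 ≤ 4 steps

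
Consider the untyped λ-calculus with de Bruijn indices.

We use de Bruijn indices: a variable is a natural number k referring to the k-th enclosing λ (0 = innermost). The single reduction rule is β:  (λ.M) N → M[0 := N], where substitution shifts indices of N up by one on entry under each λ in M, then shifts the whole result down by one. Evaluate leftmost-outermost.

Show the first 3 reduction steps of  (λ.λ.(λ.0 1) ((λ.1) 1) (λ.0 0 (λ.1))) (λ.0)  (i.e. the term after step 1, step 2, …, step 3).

  start: (λ.λ.(λ.0 1) ((λ.1) 1) (λ.0 0 (λ.1))) (λ.0)
  [1] λ.(λ.0 1) ((λ.1) (λ.0)) (λ.0 0 (λ.1))
  [2] λ.(λ.1) (λ.0) 0 (λ.0 0 (λ.1))
  [3] λ.0 0 (λ.0 0 (λ.1))

Answer: after 3 steps: λ.0 0 (λ.0 0 (λ.1))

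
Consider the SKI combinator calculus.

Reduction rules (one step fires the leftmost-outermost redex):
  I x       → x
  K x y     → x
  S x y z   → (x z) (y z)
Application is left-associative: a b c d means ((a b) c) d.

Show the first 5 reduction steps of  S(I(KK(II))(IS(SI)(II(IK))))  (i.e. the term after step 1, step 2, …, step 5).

  start: S(I(KK(II))(IS(SI)(II(IK))))
  [1] S(KK(II)(IS(SI)(II(IK))))
  [2] S(K(IS(SI)(II(IK))))
  [3] S(K(S(SI)(II(IK))))
  [4] S(K(S(SI)(I(IK))))
  [5] S(K(S(SI)(IK)))

Answer: after 5 steps: S(K(S(SI)(IK)))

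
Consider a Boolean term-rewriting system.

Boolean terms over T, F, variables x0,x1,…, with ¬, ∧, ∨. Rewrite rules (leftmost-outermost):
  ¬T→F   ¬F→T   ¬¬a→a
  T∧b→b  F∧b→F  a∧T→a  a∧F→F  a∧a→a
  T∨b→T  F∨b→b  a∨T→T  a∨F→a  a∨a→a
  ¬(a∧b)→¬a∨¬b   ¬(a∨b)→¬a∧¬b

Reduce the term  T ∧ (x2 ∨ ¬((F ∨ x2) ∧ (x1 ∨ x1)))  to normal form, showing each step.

  start: T ∧ (x2 ∨ ¬((F ∨ x2) ∧ (x1 ∨ x1)))
  step 1: x2 ∨ ¬((F ∨ x2) ∧ (x1 ∨ x1))
  step 2: x2 ∨ (¬(F ∨ x2) ∨ ¬(x1 ∨ x1))
  step 3: x2 ∨ ((¬F ∧ ¬x2) ∨ ¬(x1 ∨ x1))
  step 4: x2 ∨ ((T ∧ ¬x2) ∨ ¬(x1 ∨ x1))
  step 5: x2 ∨ (¬x2 ∨ ¬(x1 ∨ x1))
  step 6: x2 ∨ (¬x2 ∨ (¬x1 ∧ ¬x1))
  step 7: x2 ∨ (¬x2 ∨ ¬x1)

Answer: normal form = x2 ∨ (¬x2 ∨ ¬x1)  (in 7 steps)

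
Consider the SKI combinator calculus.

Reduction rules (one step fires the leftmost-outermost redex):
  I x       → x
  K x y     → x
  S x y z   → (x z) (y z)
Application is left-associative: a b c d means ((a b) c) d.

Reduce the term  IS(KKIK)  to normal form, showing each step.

  start: IS(KKIK)
  →1  S(KKIK)
  →2  S(KK)

Answer: normal form = S(KK)  (in 2 steps)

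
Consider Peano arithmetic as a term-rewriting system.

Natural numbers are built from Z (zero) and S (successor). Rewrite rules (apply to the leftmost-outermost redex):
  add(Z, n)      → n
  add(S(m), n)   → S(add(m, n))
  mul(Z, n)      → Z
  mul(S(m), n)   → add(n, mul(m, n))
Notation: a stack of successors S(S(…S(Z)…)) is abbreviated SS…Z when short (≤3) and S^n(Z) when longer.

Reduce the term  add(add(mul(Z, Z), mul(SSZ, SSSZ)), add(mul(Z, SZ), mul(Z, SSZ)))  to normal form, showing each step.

  start: add(add(mul(Z, Z), mul(SSZ, SSSZ)), add(mul(Z, SZ), mul(Z, SSZ)))
  →1  add(add(Z, mul(SSZ, SSSZ)), add(mul(Z, SZ), mul(Z, SSZ)))
  →2  add(mul(SSZ, SSSZ), add(mul(Z, SZ), mul(Z, SSZ)))
  →3  add(add(SSSZ, mul(SZ, SSSZ)), add(mul(Z, SZ), mul(Z, SSZ)))
  →4  add(S(add(SSZ, mul(SZ, SSSZ))), add(mul(Z, SZ), mul(Z, SSZ)))
  →5  S(add(add(SSZ, mul(SZ, SSSZ)), add(mul(Z, SZ), mul(Z, SSZ))))
  →6  S(add(S(add(SZ, mul(SZ, SSSZ))), add(mul(Z, SZ), mul(Z, SSZ))))
  →7  S(S(add(add(SZ, mul(SZ, SSSZ)), add(mul(Z, SZ), mul(Z, SSZ)))))
  →8  S(S(add(S(add(Z, mul(SZ, SSSZ))), add(mul(Z, SZ), mul(Z, SSZ)))))
  →9  S(S(S(add(add(Z, mul(SZ, SSSZ)), add(mul(Z, SZ), mul(Z, SSZ))))))
  →10  S(S(S(add(mul(SZ, SSSZ), add(mul(Z, SZ), mul(Z, SSZ))))))
  →11  S(S(S(add(add(SSSZ, mul(Z, SSSZ)), add(mul(Z, SZ), mul(Z, SSZ))))))
  →12  S(S(S(add(S(add(SSZ, mul(Z, SSSZ))), add(mul(Z, SZ), mul(Z, SSZ))))))
  →13  S(S(S(S(add(add(SSZ, mul(Z, SSSZ)), add(mul(Z, SZ), mul(Z, SSZ)))))))
  →14  S(S(S(S(add(S(add(SZ, mul(Z, SSSZ))), add(mul(Z, SZ), mul(Z, SSZ)))))))
  →15  S(S(S(S(S(add(add(SZ, mul(Z, SSSZ)), add(mul(Z, SZ), mul(Z, SSZ))))))))
  →16  S(S(S(S(S(add(S(add(Z, mul(Z, SSSZ))), add(mul(Z, SZ), mul(Z, SSZ))))))))
  →17  S(S(S(S(S(S(add(add(Z, mul(Z, SSSZ)), add(mul(Z, SZ), mul(Z, SSZ)))))))))
  →18  S(S(S(S(S(S(add(mul(Z, SSSZ), add(mul(Z, SZ), mul(Z, SSZ)))))))))
  →19  S(S(S(S(S(S(add(Z, add(mul(Z, SZ), mul(Z, SSZ)))))))))
  →20  S(S(S(S(S(S(add(mul(Z, SZ), mul(Z, SSZ))))))))
  →21  S(S(S(S(S(S(add(Z, mul(Z, SSZ))))))))
  →22  S(S(S(S(S(S(mul(Z, SSZ)))))))
  →23  S^6(Z)

Answer: normal form = S^6(Z)  (in 23 steps)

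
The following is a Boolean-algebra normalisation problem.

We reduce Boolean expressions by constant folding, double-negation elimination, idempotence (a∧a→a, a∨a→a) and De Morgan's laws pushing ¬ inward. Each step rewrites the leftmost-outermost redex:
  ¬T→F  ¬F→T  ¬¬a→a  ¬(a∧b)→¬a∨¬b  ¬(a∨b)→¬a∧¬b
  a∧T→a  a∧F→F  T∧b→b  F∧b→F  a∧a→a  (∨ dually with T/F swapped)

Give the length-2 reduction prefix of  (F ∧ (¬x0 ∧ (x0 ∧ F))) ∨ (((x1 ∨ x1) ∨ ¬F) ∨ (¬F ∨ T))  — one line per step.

  start: (F ∧ (¬x0 ∧ (x0 ∧ F))) ∨ (((x1 ∨ x1) ∨ ¬F) ∨ (¬F ∨ T))
  →1  F ∨ (((x1 ∨ x1) ∨ ¬F) ∨ (¬F ∨ T))
  →2  ((x1 ∨ x1) ∨ ¬F) ∨ (¬F ∨ T)

Answer: after 2 steps: ((x1 ∨ x1) ∨ ¬F) ∨ (¬F ∨ T)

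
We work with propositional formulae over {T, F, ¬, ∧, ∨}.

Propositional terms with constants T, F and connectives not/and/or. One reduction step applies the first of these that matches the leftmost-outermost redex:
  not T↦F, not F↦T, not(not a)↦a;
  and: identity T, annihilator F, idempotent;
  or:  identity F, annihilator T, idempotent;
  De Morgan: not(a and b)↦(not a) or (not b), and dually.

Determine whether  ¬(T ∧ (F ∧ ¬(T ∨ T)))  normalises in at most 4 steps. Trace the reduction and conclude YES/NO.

  start: ¬(T ∧ (F ∧ ¬(T ∨ T)))
  step 1: ¬T ∨ ¬(F ∧ ¬(T ∨ T))
  step 2: F ∨ ¬(F ∧ ¬(T ∨ T))
  step 3: ¬(F ∧ ¬(T ∨ T))
  step 4: ¬F ∨ ¬¬(T ∨ T)

Answer: NO — after 4 steps the term is ¬F ∨ ¬¬(T ∨ T), not yet normal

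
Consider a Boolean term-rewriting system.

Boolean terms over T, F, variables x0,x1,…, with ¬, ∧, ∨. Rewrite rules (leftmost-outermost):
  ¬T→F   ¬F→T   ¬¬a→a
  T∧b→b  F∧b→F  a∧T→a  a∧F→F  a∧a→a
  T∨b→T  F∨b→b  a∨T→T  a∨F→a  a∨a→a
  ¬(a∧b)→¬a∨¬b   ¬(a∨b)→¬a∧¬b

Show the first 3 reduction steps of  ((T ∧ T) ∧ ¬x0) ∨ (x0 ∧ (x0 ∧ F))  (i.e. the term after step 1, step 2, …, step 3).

Answer: after 3 steps: ¬x0 ∨ (x0 ∧ F)

Reduction:
  start: ((T ∧ T) ∧ ¬x0) ∨ (x0 ∧ (x0 ∧ F))
  [1] (T ∧ ¬x0) ∨ (x0 ∧ (x0 ∧ F))
  [2] ¬x0 ∨ (x0 ∧ (x0 ∧ F))
  [3] ¬x0 ∨ (x0 ∧ F)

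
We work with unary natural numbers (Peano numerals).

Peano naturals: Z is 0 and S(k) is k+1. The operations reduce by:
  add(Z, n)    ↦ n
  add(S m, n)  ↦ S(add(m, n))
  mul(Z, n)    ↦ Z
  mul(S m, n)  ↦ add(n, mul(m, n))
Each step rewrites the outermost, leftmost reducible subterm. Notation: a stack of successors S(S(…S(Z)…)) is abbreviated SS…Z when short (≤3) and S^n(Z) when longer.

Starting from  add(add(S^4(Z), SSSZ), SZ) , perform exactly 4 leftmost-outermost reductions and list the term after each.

Answer: after 4 steps: S(S(add(add(SSZ, SSSZ), SZ)))

Reduction:
  start: add(add(S^4(Z), SSSZ), SZ)
  [1] add(S(add(SSSZ, SSSZ)), SZ)
  [2] S(add(add(SSSZ, SSSZ), SZ))
  [3] S(add(S(add(SSZ, SSSZ)), SZ))
  [4] S(S(add(add(SSZ, SSSZ), SZ)))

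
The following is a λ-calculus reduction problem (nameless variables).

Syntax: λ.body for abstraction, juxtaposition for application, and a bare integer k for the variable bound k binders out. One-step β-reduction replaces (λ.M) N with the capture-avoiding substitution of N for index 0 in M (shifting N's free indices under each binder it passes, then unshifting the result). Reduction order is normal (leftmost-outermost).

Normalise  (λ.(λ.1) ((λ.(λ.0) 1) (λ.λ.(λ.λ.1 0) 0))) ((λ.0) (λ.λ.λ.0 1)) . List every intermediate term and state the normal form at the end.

Answer: normal form = λ.λ.λ.0 1  (in 3 steps)

Derivation:
  start: (λ.(λ.1) ((λ.(λ.0) 1) (λ.λ.(λ.λ.1 0) 0))) ((λ.0) (λ.λ.λ.0 1))
  →1  (λ.(λ.0) (λ.λ.λ.0 1)) ((λ.(λ.0) ((λ.0) (λ.λ.λ.0 1))) (λ.λ.(λ.λ.1 0) 0))
  →2  (λ.0) (λ.λ.λ.0 1)
  →3  λ.λ.λ.0 1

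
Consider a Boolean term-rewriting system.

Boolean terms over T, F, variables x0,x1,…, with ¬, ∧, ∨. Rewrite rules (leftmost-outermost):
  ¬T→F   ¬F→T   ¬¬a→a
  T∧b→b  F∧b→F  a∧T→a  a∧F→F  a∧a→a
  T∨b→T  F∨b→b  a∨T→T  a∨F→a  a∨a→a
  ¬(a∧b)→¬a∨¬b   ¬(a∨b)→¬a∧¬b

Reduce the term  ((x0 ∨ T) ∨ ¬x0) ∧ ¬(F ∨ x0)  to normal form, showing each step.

  start: ((x0 ∨ T) ∨ ¬x0) ∧ ¬(F ∨ x0)
  [1] (T ∨ ¬x0) ∧ ¬(F ∨ x0)
  [2] T ∧ ¬(F ∨ x0)
  [3] ¬(F ∨ x0)
  [4] ¬F ∧ ¬x0
  [5] T ∧ ¬x0
  [6] ¬x0

Answer: normal form = ¬x0  (in 6 steps)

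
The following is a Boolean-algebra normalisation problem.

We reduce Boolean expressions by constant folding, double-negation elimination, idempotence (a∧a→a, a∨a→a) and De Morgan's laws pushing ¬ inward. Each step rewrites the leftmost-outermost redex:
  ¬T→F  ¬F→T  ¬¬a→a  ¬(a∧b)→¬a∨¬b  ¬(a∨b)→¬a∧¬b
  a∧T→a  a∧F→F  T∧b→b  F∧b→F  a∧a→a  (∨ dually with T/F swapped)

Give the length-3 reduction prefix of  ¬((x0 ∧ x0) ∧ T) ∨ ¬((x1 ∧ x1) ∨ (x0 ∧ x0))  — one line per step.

  start: ¬((x0 ∧ x0) ∧ T) ∨ ¬((x1 ∧ x1) ∨ (x0 ∧ x0))
  →1  (¬(x0 ∧ x0) ∨ ¬T) ∨ ¬((x1 ∧ x1) ∨ (x0 ∧ x0))
  →2  ((¬x0 ∨ ¬x0) ∨ ¬T) ∨ ¬((x1 ∧ x1) ∨ (x0 ∧ x0))
  →3  (¬x0 ∨ ¬T) ∨ ¬((x1 ∧ x1) ∨ (x0 ∧ x0))

Answer: after 3 steps: (¬x0 ∨ ¬T) ∨ ¬((x1 ∧ x1) ∨ (x0 ∧ x0))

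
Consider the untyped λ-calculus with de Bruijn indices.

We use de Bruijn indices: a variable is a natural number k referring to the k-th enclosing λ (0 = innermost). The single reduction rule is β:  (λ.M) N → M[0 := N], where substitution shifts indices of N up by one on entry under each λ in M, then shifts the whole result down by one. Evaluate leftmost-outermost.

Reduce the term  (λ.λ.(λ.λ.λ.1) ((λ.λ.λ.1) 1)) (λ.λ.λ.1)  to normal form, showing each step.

  start: (λ.λ.(λ.λ.λ.1) ((λ.λ.λ.1) 1)) (λ.λ.λ.1)
  [1] λ.(λ.λ.λ.1) ((λ.λ.λ.1) (λ.λ.λ.1))
  [2] λ.λ.λ.1

Answer: normal form = λ.λ.λ.1  (in 2 steps)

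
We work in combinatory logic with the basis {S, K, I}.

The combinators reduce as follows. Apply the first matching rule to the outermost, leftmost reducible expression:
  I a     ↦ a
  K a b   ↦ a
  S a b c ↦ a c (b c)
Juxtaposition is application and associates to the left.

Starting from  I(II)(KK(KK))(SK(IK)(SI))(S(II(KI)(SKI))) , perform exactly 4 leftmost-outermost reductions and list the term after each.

Answer: after 4 steps: K(SK(IK)(SI))(S(II(KI)(SKI)))

Reduction:
  start: I(II)(KK(KK))(SK(IK)(SI))(S(II(KI)(SKI)))
  [1] II(KK(KK))(SK(IK)(SI))(S(II(KI)(SKI)))
  [2] I(KK(KK))(SK(IK)(SI))(S(II(KI)(SKI)))
  [3] KK(KK)(SK(IK)(SI))(S(II(KI)(SKI)))
  [4] K(SK(IK)(SI))(S(II(KI)(SKI)))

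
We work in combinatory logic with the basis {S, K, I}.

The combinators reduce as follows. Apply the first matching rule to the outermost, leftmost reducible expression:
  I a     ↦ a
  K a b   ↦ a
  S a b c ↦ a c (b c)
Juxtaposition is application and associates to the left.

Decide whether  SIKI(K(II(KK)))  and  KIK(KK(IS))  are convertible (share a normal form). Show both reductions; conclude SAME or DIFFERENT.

Answer: DIFFERENT — A ⇓ I, B ⇓ K

Derivation:
Term A:
  start: SIKI(K(II(KK)))
  →1  II(KI)(K(II(KK)))
  →2  I(KI)(K(II(KK)))
  →3  KI(K(II(KK)))
  →4  I

Term B:
  start: KIK(KK(IS))
  →1  I(KK(IS))
  →2  KK(IS)
  →3  K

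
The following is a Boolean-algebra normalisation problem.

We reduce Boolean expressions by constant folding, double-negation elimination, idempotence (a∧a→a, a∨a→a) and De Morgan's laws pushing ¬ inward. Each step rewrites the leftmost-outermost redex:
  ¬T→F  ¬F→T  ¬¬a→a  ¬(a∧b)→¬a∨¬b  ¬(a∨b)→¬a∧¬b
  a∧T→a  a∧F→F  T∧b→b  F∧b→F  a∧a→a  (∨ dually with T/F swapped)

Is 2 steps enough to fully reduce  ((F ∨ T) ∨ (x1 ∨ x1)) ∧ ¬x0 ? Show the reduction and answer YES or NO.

Answer: NO — after 2 steps the term is T ∧ ¬x0, not yet normal

Working:
  start: ((F ∨ T) ∨ (x1 ∨ x1)) ∧ ¬x0
  step 1: (T ∨ (x1 ∨ x1)) ∧ ¬x0
  step 2: T ∧ ¬x0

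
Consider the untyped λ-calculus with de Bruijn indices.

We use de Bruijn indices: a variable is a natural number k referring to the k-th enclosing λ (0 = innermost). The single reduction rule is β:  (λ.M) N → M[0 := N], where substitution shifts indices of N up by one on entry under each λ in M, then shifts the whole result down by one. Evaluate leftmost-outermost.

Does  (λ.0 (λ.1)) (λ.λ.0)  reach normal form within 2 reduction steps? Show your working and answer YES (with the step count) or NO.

Answer: YES — reaches normal form λ.0 in 2 ≤ 2 steps

Working:
  start: (λ.0 (λ.1)) (λ.λ.0)
  step 1: (λ.λ.0) (λ.λ.λ.0)
  step 2: λ.0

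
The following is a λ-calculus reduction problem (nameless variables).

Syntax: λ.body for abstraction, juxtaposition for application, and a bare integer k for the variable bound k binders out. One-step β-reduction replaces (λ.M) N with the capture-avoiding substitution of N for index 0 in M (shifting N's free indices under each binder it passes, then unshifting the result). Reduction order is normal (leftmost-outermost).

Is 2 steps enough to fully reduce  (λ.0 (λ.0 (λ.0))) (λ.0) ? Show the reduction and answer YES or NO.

  start: (λ.0 (λ.0 (λ.0))) (λ.0)
  [1] (λ.0) (λ.0 (λ.0))
  [2] λ.0 (λ.0)

Answer: YES — reaches normal form λ.0 (λ.0) in 2 ≤ 2 steps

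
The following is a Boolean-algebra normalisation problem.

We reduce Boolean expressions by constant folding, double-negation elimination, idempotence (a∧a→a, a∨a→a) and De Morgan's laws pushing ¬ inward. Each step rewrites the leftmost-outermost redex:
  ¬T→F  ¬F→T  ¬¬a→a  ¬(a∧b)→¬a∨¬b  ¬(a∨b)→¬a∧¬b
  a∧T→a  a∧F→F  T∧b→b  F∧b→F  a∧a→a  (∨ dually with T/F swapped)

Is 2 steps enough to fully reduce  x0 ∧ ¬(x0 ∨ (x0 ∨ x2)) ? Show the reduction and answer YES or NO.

Answer: YES — reaches normal form x0 ∧ (¬x0 ∧ (¬x0 ∧ ¬x2)) in 2 ≤ 2 steps

Working:
  start: x0 ∧ ¬(x0 ∨ (x0 ∨ x2))
  step 1: x0 ∧ (¬x0 ∧ ¬(x0 ∨ x2))
  step 2: x0 ∧ (¬x0 ∧ (¬x0 ∧ ¬x2))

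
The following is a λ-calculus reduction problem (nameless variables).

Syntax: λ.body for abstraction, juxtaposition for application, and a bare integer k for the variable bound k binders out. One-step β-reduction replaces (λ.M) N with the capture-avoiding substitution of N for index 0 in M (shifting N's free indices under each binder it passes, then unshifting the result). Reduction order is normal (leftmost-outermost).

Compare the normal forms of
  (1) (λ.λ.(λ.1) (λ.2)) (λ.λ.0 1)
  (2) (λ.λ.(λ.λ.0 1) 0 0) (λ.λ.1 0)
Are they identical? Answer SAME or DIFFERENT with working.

Answer: DIFFERENT — A ⇓ λ.0, B ⇓ λ.0 0

Reduction:
Term A:
  start: (λ.λ.(λ.1) (λ.2)) (λ.λ.0 1)
  [1] λ.(λ.1) (λ.λ.λ.0 1)
  [2] λ.0

Term B:
  start: (λ.λ.(λ.λ.0 1) 0 0) (λ.λ.1 0)
  [1] λ.(λ.λ.0 1) 0 0
  [2] λ.(λ.0 1) 0
  [3] λ.0 0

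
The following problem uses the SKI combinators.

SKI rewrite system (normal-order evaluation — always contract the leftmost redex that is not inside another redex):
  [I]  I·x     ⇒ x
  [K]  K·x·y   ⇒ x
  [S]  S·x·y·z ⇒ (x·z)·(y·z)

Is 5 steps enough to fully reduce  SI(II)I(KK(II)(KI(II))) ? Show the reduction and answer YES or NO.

  start: SI(II)I(KK(II)(KI(II)))
  →1  II(III)(KK(II)(KI(II)))
  →2  I(III)(KK(II)(KI(II)))
  →3  III(KK(II)(KI(II)))
  →4  II(KK(II)(KI(II)))
  →5  I(KK(II)(KI(II)))

Answer: NO — after 5 steps the term is I(KK(II)(KI(II))), not yet normal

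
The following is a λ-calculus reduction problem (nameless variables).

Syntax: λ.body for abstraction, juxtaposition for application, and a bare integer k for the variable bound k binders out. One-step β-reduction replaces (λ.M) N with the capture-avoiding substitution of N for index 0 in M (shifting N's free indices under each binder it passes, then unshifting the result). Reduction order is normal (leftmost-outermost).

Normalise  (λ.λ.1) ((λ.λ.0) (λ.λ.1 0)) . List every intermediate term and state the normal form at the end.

Answer: normal form = λ.λ.0  (in 2 steps)

Reduction:
  start: (λ.λ.1) ((λ.λ.0) (λ.λ.1 0))
  [1] λ.(λ.λ.0) (λ.λ.1 0)
  [2] λ.λ.0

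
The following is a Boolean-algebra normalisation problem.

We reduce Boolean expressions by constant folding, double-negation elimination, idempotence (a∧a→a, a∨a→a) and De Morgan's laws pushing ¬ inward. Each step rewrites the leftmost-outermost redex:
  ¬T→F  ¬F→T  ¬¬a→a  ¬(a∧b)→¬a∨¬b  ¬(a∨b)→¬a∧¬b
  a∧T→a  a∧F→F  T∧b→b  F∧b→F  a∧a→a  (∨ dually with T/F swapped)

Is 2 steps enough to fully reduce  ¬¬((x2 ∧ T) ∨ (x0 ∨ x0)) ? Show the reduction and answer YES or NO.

Answer: NO — after 2 steps the term is x2 ∨ (x0 ∨ x0), not yet normal

Working:
  start: ¬¬((x2 ∧ T) ∨ (x0 ∨ x0))
  →1  (x2 ∧ T) ∨ (x0 ∨ x0)
  →2  x2 ∨ (x0 ∨ x0)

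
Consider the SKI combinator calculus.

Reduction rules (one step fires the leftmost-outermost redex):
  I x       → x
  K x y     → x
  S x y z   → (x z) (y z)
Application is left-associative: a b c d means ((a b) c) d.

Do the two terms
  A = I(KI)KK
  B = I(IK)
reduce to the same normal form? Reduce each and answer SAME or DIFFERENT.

Answer: SAME — A ⇓ K, B ⇓ K

Reduction:
Term A:
  start: I(KI)KK
  step 1: KIKK
  step 2: IK
  step 3: K

Term B:
  start: I(IK)
  step 1: IK
  step 2: K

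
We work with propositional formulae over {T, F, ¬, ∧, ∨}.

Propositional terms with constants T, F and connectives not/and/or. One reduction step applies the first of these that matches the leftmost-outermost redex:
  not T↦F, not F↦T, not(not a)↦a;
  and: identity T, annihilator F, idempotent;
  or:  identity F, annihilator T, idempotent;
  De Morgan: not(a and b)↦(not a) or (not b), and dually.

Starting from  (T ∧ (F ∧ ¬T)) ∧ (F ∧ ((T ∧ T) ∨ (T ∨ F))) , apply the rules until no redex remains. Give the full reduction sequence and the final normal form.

Answer: normal form = F  (in 3 steps)

Derivation:
  start: (T ∧ (F ∧ ¬T)) ∧ (F ∧ ((T ∧ T) ∨ (T ∨ F)))
  [1] (F ∧ ¬T) ∧ (F ∧ ((T ∧ T) ∨ (T ∨ F)))
  [2] F ∧ (F ∧ ((T ∧ T) ∨ (T ∨ F)))
  [3] F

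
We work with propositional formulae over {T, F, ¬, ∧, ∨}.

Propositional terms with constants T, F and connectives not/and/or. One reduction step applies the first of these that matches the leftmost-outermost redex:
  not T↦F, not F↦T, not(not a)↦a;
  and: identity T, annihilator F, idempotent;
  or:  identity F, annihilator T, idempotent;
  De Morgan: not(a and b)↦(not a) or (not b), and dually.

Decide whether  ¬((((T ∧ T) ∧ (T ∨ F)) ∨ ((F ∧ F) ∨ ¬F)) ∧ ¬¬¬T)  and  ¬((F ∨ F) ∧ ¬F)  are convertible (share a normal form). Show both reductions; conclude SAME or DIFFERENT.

Term A:
  start: ¬((((T ∧ T) ∧ (T ∨ F)) ∨ ((F ∧ F) ∨ ¬F)) ∧ ¬¬¬T)
  [1] ¬(((T ∧ T) ∧ (T ∨ F)) ∨ ((F ∧ F) ∨ ¬F)) ∨ ¬¬¬¬T
  [2] (¬((T ∧ T) ∧ (T ∨ F)) ∧ ¬((F ∧ F) ∨ ¬F)) ∨ ¬¬¬¬T
  [3] ((¬(T ∧ T) ∨ ¬(T ∨ F)) ∧ ¬((F ∧ F) ∨ ¬F)) ∨ ¬¬¬¬T
  [4] (((¬T ∨ ¬T) ∨ ¬(T ∨ F)) ∧ ¬((F ∧ F) ∨ ¬F)) ∨ ¬¬¬¬T
  [5] ((¬T ∨ ¬(T ∨ F)) ∧ ¬((F ∧ F) ∨ ¬F)) ∨ ¬¬¬¬T
  [6] ((F ∨ ¬(T ∨ F)) ∧ ¬((F ∧ F) ∨ ¬F)) ∨ ¬¬¬¬T
  [7] (¬(T ∨ F) ∧ ¬((F ∧ F) ∨ ¬F)) ∨ ¬¬¬¬T
  [8] ((¬T ∧ ¬F) ∧ ¬((F ∧ F) ∨ ¬F)) ∨ ¬¬¬¬T
  [9] ((F ∧ ¬F) ∧ ¬((F ∧ F) ∨ ¬F)) ∨ ¬¬¬¬T
  [10] (F ∧ ¬((F ∧ F) ∨ ¬F)) ∨ ¬¬¬¬T
  [11] F ∨ ¬¬¬¬T
  [12] ¬¬¬¬T
  [13] ¬¬T
  [14] T

Term B:
  start: ¬((F ∨ F) ∧ ¬F)
  [1] ¬(F ∨ F) ∨ ¬¬F
  [2] (¬F ∧ ¬F) ∨ ¬¬F
  [3] ¬F ∨ ¬¬F
  [4] T ∨ ¬¬F
  [5] T

Answer: SAME — A ⇓ T, B ⇓ T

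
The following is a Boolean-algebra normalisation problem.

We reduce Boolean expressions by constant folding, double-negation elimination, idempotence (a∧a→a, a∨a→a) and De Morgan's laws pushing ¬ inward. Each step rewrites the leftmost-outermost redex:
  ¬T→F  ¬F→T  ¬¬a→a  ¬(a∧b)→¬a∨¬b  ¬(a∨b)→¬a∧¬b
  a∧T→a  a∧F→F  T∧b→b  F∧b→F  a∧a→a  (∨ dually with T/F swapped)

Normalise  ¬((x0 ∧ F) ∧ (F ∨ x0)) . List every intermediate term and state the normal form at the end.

  start: ¬((x0 ∧ F) ∧ (F ∨ x0))
  step 1: ¬(x0 ∧ F) ∨ ¬(F ∨ x0)
  step 2: (¬x0 ∨ ¬F) ∨ ¬(F ∨ x0)
  step 3: (¬x0 ∨ T) ∨ ¬(F ∨ x0)
  step 4: T ∨ ¬(F ∨ x0)
  step 5: T

Answer: normal form = T  (in 5 steps)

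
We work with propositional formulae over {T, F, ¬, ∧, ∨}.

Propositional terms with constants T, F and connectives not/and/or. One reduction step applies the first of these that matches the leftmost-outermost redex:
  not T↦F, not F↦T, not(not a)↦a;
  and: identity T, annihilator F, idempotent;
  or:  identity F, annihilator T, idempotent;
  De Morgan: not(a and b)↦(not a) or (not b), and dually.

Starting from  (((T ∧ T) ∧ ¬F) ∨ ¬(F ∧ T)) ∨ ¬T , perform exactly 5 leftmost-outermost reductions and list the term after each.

  start: (((T ∧ T) ∧ ¬F) ∨ ¬(F ∧ T)) ∨ ¬T
  step 1: ((T ∧ ¬F) ∨ ¬(F ∧ T)) ∨ ¬T
  step 2: (¬F ∨ ¬(F ∧ T)) ∨ ¬T
  step 3: (T ∨ ¬(F ∧ T)) ∨ ¬T
  step 4: T ∨ ¬T
  step 5: T

Answer: after 5 steps: T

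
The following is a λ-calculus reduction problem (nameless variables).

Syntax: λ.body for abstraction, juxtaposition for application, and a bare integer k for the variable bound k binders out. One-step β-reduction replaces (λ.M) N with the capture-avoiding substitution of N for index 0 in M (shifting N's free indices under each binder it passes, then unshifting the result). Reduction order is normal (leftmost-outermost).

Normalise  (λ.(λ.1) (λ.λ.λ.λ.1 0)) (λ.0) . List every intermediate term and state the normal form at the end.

Answer: normal form = λ.0  (in 2 steps)

Working:
  start: (λ.(λ.1) (λ.λ.λ.λ.1 0)) (λ.0)
  step 1: (λ.λ.0) (λ.λ.λ.λ.1 0)
  step 2: λ.0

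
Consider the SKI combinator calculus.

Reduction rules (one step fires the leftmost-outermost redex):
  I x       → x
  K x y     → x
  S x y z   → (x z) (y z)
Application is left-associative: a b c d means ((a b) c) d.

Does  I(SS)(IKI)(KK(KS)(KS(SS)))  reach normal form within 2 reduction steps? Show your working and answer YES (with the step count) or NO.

Answer: NO — after 2 steps the term is S(KK(KS)(KS(SS)))(IKI(KK(KS)(KS(SS)))), not yet normal

Derivation:
  start: I(SS)(IKI)(KK(KS)(KS(SS)))
  [1] SS(IKI)(KK(KS)(KS(SS)))
  [2] S(KK(KS)(KS(SS)))(IKI(KK(KS)(KS(SS))))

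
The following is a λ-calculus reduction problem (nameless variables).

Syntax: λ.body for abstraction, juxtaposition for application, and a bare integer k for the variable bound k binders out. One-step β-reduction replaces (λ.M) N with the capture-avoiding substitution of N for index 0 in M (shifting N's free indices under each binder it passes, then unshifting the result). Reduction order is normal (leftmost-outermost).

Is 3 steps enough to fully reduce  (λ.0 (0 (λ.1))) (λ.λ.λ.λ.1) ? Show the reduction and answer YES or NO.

  start: (λ.0 (0 (λ.1))) (λ.λ.λ.λ.1)
  →1  (λ.λ.λ.λ.1) ((λ.λ.λ.λ.1) (λ.λ.λ.λ.λ.1))
  →2  λ.λ.λ.1

Answer: YES — reaches normal form λ.λ.λ.1 in 2 ≤ 3 steps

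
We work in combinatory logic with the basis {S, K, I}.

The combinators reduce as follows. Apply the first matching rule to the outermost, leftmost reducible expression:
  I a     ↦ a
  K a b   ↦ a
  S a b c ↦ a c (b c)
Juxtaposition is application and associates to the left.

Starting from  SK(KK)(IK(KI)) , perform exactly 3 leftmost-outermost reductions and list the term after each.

Answer: after 3 steps: K(KI)

Derivation:
  start: SK(KK)(IK(KI))
  →1  K(IK(KI))(KK(IK(KI)))
  →2  IK(KI)
  →3  K(KI)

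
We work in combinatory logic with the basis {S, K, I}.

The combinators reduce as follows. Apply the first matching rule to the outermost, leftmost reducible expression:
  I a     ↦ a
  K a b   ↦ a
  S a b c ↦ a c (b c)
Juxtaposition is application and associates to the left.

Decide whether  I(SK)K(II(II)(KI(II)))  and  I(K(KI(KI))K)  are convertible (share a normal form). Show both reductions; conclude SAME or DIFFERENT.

Term A:
  start: I(SK)K(II(II)(KI(II)))
  →1  SKK(II(II)(KI(II)))
  →2  K(II(II)(KI(II)))(K(II(II)(KI(II))))
  →3  II(II)(KI(II))
  →4  I(II)(KI(II))
  →5  II(KI(II))
  →6  I(KI(II))
  →7  KI(II)
  →8  I

Term B:
  start: I(K(KI(KI))K)
  →1  K(KI(KI))K
  →2  KI(KI)
  →3  I

Answer: SAME — A ⇓ I, B ⇓ I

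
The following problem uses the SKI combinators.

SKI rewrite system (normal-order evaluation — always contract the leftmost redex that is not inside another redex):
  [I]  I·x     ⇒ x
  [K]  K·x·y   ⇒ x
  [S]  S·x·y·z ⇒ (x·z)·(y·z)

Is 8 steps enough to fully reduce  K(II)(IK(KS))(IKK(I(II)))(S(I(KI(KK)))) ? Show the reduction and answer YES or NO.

  start: K(II)(IK(KS))(IKK(I(II)))(S(I(KI(KK))))
  [1] II(IKK(I(II)))(S(I(KI(KK))))
  [2] I(IKK(I(II)))(S(I(KI(KK))))
  [3] IKK(I(II))(S(I(KI(KK))))
  [4] KK(I(II))(S(I(KI(KK))))
  [5] K(S(I(KI(KK))))
  [6] K(S(KI(KK)))
  [7] K(SI)

Answer: YES — reaches normal form K(SI) in 7 ≤ 8 steps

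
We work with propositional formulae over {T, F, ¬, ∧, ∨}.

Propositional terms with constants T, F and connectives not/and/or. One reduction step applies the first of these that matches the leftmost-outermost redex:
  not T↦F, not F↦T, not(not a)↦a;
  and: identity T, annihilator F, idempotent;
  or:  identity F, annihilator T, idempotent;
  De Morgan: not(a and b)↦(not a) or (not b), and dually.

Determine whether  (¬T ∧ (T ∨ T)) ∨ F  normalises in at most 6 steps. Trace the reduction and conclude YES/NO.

Answer: YES — reaches normal form F in 3 ≤ 6 steps

Derivation:
  start: (¬T ∧ (T ∨ T)) ∨ F
  [1] ¬T ∧ (T ∨ T)
  [2] F ∧ (T ∨ T)
  [3] F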